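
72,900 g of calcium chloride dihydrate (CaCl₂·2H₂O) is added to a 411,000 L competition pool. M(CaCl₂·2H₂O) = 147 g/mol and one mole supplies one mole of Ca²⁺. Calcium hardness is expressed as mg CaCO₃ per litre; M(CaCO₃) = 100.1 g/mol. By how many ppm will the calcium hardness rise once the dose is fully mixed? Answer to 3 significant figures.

Moles of Ca²⁺: 72,900 g ÷ 147 g/mol = 495.9 mol.
As CaCO₃: 495.9 mol × 100.1 g/mol = 49,640 g.
Rise: 49,640 g / 411,000 L × 1000 = 120.8 mg/L.

121 ppm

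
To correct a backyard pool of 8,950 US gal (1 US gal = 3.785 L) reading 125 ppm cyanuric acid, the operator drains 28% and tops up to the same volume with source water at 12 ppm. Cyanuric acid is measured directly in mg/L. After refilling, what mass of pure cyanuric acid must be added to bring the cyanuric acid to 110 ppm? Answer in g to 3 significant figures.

Volume: 8,950 US gal × 3.785 L/gal = 33,876 L.
After draining 28% and refilling: 125 × 0.72 + 12 × 0.28 = 93.36 ppm.
Deficit to target: 110 − 93.36 = 16.64 mg/L.
Mass: 16.64 mg/L × 33,876 L = 563.7 g cyanuric acid.

564 g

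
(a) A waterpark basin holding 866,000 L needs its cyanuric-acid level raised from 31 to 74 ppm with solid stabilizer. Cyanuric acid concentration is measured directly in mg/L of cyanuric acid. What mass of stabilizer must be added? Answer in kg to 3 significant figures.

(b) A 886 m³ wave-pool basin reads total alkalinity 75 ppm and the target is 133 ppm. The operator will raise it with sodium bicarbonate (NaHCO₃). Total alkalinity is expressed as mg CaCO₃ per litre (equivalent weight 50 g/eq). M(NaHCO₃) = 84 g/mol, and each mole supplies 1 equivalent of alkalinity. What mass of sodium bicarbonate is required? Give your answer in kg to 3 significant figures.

(a) CYA to add: (74 − 31) = 43 mg/L × 866,000 L = 37,240 g cyanuric acid.

(b) Volume: 886 m³ = 886,000 L.
(b) Alkalinity to add: (133 − 75) = 58 mg/L as CaCO₃ × 886,000 L = 51,390 g as CaCO₃.
(b) Equivalents: 51,390 g ÷ 50 g/eq = 1028 eq.
(b) NaHCO₃ supplies 1 eq per mole → 1028 mol.
(b) Mass: 1028 mol × 84 g/mol = 86,330 g.

(a) 37.2 kg; (b) 86.3 kg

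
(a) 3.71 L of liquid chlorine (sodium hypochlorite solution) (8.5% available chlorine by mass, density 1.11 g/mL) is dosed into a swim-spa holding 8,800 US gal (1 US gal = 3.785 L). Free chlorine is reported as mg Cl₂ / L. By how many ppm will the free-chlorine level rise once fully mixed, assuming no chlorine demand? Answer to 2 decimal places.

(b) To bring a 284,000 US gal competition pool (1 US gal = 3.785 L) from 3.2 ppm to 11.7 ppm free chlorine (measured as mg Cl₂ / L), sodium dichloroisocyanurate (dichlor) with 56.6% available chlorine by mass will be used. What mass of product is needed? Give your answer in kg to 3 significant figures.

(a) 10.51 ppm; (b) 16.1 kg

(a) Volume: 8,800 US gal × 3.785 L/gal = 33,308 L.
(a) Mass of solution: 3.71 L × 1000 mL/L × 1.11 g/mL = 4118 g.
(a) Available chlorine delivered: 4118 g × 0.085 = 350 g as Cl₂.
(a) Concentration rise: 350 g / 33,308 L = 10.51 mg/L = 10.51 ppm.

(b) Volume: 284,000 US gal × 3.785 L/gal = 1,074,940 L.
(b) Chlorine deficit: 11.7 − 3.2 = 8.5 ppm = 8.5 mg/L as Cl₂.
(b) Cl₂ equivalent needed: 8.5 mg/L × 1,074,940 L = 9,137,000 mg = 9137 g.
(b) Product at 56.6% available chlorine: 9137 / 0.566 = 16,140 g.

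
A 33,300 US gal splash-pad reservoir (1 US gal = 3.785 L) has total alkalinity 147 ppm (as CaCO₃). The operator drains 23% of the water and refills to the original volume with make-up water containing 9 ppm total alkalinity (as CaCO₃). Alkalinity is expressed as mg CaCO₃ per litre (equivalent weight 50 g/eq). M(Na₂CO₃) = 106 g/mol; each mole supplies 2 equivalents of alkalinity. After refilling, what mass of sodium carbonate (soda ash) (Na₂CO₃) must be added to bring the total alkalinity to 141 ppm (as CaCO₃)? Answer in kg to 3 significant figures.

3.44 kg

Volume: 33,300 US gal × 3.785 L/gal = 126,040 L.
After draining 23% and refilling: 147 × 0.77 + 9 × 0.23 = 115.26 ppm.
Deficit to target: 141 − 115.26 = 25.74 mg/L.
As CaCO₃: 25.74 mg/L × 126,040 L = 3244 g; ÷ 50 g/eq ÷ 2 = 32.44 mol Na₂CO₃.
Mass: 32.44 × 106 = 3439 g.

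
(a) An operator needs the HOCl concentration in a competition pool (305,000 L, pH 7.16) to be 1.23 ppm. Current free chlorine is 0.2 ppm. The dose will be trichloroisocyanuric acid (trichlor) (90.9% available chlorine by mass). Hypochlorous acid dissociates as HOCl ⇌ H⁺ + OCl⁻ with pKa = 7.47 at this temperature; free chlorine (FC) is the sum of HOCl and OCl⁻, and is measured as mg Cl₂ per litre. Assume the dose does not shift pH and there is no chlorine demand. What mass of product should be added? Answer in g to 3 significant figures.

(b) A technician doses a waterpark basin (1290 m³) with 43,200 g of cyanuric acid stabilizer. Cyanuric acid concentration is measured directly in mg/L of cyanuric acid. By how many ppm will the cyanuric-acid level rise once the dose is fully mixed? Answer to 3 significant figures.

(a) [OCl⁻]/[HOCl] = 10^(pH − pKa) = 10^(7.16 − 7.47) = 0.4898; fraction as HOCl = 1/(1 + 0.4898) = 0.6712.
(a) Free chlorine required for 1.23 ppm HOCl: 1.23 / 0.6712 = 1.832 ppm.
(a) FC to add: 1.832 − 0.2 = 1.632 mg/L as Cl₂.
(a) Cl₂ equivalent: 1.632 mg/L × 305,000 L = 497.9 g.
(a) Product at 90.9% available Cl: 497.9 / 0.909 = 547.7 g.

(b) Volume: 1290 m³ = 1,290,000 L.
(b) Rise: 43,200 g / 1,290,000 L × 1000 = 33.49 mg/L.

(a) 548 g; (b) 33.5 ppm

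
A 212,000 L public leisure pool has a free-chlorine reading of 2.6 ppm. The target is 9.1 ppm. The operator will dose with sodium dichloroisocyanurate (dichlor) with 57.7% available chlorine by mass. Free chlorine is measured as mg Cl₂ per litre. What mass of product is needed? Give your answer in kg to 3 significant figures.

2.39 kg

Chlorine deficit: 9.1 − 2.6 = 6.5 ppm = 6.5 mg/L as Cl₂.
Cl₂ equivalent needed: 6.5 mg/L × 212,000 L = 1,378,000 mg = 1378 g.
Product at 57.7% available chlorine: 1378 / 0.577 = 2388 g.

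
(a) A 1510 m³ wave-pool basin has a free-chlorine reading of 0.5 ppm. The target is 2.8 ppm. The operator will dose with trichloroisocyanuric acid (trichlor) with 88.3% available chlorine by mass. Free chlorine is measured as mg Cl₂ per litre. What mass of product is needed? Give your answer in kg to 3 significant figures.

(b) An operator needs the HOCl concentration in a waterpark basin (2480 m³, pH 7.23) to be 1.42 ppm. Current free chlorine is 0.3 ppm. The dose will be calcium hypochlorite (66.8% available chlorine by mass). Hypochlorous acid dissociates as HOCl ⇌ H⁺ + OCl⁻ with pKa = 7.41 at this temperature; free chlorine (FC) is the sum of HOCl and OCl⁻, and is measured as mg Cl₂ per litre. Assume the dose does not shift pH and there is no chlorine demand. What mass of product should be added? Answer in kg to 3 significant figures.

(a) Volume: 1510 m³ = 1,510,000 L.
(a) Chlorine deficit: 2.8 − 0.5 = 2.3 ppm = 2.3 mg/L as Cl₂.
(a) Cl₂ equivalent needed: 2.3 mg/L × 1,510,000 L = 3,473,000 mg = 3473 g.
(a) Product at 88.3% available chlorine: 3473 / 0.883 = 3933 g.

(b) Volume: 2480 m³ = 2,480,000 L.
(b) [OCl⁻]/[HOCl] = 10^(pH − pKa) = 10^(7.23 − 7.41) = 0.6607; fraction as HOCl = 1/(1 + 0.6607) = 0.6022.
(b) Free chlorine required for 1.42 ppm HOCl: 1.42 / 0.6022 = 2.358 ppm.
(b) FC to add: 2.358 − 0.3 = 2.058 mg/L as Cl₂.
(b) Cl₂ equivalent: 2.058 mg/L × 2,480,000 L = 5104 g.
(b) Product at 66.8% available Cl: 5104 / 0.668 = 7641 g.

(a) 3.93 kg; (b) 7.64 kg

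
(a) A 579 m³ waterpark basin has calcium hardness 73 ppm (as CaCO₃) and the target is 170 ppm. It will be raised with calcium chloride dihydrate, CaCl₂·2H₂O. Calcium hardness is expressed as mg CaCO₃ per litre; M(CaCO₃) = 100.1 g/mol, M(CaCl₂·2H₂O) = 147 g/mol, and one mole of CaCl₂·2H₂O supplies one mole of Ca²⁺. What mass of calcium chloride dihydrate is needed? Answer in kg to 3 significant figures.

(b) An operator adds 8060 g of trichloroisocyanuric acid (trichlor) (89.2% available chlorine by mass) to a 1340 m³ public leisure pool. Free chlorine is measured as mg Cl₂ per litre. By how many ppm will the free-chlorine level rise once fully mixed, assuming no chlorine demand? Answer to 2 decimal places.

(a) 82.5 kg; (b) 5.37 ppm

(a) Volume: 579 m³ = 579,000 L.
(a) Hardness to add: (170 − 73) = 97 mg/L as CaCO₃ × 579,000 L = 56,160 g as CaCO₃.
(a) Moles of Ca²⁺ (1 mol Ca²⁺ ≡ 1 mol CaCO₃): 56,160 / 100.1 g/mol = 561.1 mol.
(a) Mass of CaCl₂·2H₂O: 561.1 × 147 = 82,480 g.

(b) Volume: 1340 m³ = 1,340,000 L.
(b) Available chlorine delivered: 8060 g × 0.892 = 7190 g as Cl₂.
(b) Concentration rise: 7190 g / 1,340,000 L = 5.365 mg/L = 5.37 ppm.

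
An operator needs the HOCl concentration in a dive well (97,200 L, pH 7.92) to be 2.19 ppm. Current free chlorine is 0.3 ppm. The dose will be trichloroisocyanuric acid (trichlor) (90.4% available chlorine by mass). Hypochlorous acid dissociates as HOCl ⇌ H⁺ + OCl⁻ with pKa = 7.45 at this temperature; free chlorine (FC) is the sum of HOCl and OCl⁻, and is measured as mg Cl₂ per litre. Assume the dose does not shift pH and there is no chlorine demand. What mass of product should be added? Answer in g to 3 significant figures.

[OCl⁻]/[HOCl] = 10^(pH − pKa) = 10^(7.92 − 7.45) = 2.951; fraction as HOCl = 1/(1 + 2.951) = 0.2531.
Free chlorine required for 2.19 ppm HOCl: 2.19 / 0.2531 = 8.653 ppm.
FC to add: 8.653 − 0.3 = 8.353 mg/L as Cl₂.
Cl₂ equivalent: 8.353 mg/L × 97,200 L = 811.9 g.
Product at 90.4% available Cl: 811.9 / 0.904 = 898.1 g.

898 g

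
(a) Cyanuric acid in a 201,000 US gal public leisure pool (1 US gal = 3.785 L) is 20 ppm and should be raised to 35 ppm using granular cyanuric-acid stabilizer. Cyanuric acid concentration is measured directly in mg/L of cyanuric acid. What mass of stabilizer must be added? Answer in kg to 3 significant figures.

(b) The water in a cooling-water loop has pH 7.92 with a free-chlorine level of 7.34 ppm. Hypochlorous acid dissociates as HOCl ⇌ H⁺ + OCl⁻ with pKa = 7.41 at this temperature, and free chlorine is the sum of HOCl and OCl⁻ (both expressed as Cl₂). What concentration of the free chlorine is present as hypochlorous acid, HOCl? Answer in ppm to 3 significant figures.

(a) 11.4 kg; (b) 1.73 ppm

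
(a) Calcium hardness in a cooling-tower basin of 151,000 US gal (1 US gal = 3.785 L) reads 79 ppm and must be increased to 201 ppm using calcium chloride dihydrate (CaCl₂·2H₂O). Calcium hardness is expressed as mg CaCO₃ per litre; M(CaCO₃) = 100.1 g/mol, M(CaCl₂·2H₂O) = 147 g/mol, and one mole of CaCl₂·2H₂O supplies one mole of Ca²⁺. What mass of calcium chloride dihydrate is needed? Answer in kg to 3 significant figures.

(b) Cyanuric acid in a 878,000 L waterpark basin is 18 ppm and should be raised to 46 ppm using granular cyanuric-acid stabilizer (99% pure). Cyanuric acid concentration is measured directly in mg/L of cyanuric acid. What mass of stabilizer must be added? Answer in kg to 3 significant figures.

(a) 102 kg; (b) 24.8 kg

(a) Volume: 151,000 US gal × 3.785 L/gal = 571,535 L.
(a) Hardness to add: (201 − 79) = 122 mg/L as CaCO₃ × 571,535 L = 69,730 g as CaCO₃.
(a) Moles of Ca²⁺ (1 mol Ca²⁺ ≡ 1 mol CaCO₃): 69,730 / 100.1 g/mol = 696.6 mol.
(a) Mass of CaCl₂·2H₂O: 696.6 × 147 = 102,400 g.

(b) CYA to add: (46 − 18) = 28 mg/L × 878,000 L = 24,580 g cyanuric acid.
(b) At 99% purity: 24,580 / 0.99 = 24,830 g product.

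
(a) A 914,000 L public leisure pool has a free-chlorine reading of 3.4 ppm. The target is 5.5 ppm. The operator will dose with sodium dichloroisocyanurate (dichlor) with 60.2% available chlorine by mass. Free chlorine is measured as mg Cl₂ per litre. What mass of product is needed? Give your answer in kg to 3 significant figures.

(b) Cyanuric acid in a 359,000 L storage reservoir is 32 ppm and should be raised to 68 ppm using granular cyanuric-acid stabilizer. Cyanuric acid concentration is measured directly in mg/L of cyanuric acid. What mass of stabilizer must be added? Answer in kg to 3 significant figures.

(a) 3.19 kg; (b) 12.9 kg

(a) Chlorine deficit: 5.5 − 3.4 = 2.1 ppm = 2.1 mg/L as Cl₂.
(a) Cl₂ equivalent needed: 2.1 mg/L × 914,000 L = 1,919,000 mg = 1919 g.
(a) Product at 60.2% available chlorine: 1919 / 0.602 = 3188 g.

(b) CYA to add: (68 − 32) = 36 mg/L × 359,000 L = 12,920 g cyanuric acid.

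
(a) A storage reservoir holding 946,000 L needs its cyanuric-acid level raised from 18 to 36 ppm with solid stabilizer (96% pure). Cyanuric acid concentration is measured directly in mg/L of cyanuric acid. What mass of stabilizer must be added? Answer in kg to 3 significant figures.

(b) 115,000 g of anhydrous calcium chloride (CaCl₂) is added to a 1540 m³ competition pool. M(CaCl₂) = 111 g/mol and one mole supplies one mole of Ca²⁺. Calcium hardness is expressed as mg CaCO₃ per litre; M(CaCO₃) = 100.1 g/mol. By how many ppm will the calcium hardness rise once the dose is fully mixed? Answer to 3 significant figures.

(a) 17.7 kg; (b) 67.3 ppm

(a) CYA to add: (36 − 18) = 18 mg/L × 946,000 L = 17,030 g cyanuric acid.
(a) At 96% purity: 17,030 / 0.96 = 17,740 g product.

(b) Volume: 1540 m³ = 1,540,000 L.
(b) Moles of Ca²⁺: 115,000 g ÷ 111 g/mol = 1036 mol.
(b) As CaCO₃: 1036 mol × 100.1 g/mol = 103,700 g.
(b) Rise: 103,700 g / 1,540,000 L × 1000 = 67.34 mg/L.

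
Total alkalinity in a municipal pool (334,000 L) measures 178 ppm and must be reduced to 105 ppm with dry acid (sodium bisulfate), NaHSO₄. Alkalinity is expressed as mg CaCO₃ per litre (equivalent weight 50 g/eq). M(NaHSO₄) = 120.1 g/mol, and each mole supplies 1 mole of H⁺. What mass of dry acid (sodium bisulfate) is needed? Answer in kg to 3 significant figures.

58.6 kg

Alkalinity to neutralize: (178 − 105) = 73 mg/L as CaCO₃ × 334,000 L = 24,380 g as CaCO₃.
Equivalents of H⁺ required: 24,380 ÷ 50 g/eq = 487.6 eq = 487.6 mol NaHSO₄.
Mass of NaHSO₄: 487.6 × 120.1 = 58,570 g.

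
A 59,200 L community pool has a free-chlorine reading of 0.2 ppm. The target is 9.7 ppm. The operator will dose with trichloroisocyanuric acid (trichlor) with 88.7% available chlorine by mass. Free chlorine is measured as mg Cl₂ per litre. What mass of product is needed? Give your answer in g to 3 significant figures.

Chlorine deficit: 9.7 − 0.2 = 9.5 ppm = 9.5 mg/L as Cl₂.
Cl₂ equivalent needed: 9.5 mg/L × 59,200 L = 562,400 mg = 562.4 g.
Product at 88.7% available chlorine: 562.4 / 0.887 = 634 g.

634 g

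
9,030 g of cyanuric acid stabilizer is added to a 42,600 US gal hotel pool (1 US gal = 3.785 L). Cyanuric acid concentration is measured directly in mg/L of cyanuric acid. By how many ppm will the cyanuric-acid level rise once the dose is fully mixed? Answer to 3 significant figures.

56.0 ppm

Volume: 42,600 US gal × 3.785 L/gal = 161,241 L.
Rise: 9,030 g / 161,241 L × 1000 = 56 mg/L.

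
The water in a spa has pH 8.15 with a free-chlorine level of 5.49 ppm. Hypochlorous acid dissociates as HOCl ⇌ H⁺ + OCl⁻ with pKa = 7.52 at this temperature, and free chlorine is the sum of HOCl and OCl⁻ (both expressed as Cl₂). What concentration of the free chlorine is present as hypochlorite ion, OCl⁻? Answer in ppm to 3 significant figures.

4.45 ppm

[OCl⁻]/[HOCl] = 10^(pH − pKa) = 10^(8.15 − 7.52) = 10^0.63 = 4.266.
Fraction as HOCl = 1 / (1 + 4.266) = 0.1899.
OCl⁻ = (1 − 0.1899) × 5.49 ppm = 4.447 ppm.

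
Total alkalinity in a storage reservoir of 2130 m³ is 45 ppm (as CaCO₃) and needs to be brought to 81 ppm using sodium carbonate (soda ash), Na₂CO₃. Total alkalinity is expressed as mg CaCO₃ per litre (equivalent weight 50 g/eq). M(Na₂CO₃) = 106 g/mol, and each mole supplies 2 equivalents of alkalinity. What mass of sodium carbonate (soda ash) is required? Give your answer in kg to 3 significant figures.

81.3 kg

Volume: 2130 m³ = 2,130,000 L.
Alkalinity to add: (81 − 45) = 36 mg/L as CaCO₃ × 2,130,000 L = 76,680 g as CaCO₃.
Equivalents: 76,680 g ÷ 50 g/eq = 1534 eq.
Each mole of Na₂CO₃ supplies 2 eq, so 1534 / 2 = 766.8 mol.
Mass: 766.8 mol × 106 g/mol = 81,280 g.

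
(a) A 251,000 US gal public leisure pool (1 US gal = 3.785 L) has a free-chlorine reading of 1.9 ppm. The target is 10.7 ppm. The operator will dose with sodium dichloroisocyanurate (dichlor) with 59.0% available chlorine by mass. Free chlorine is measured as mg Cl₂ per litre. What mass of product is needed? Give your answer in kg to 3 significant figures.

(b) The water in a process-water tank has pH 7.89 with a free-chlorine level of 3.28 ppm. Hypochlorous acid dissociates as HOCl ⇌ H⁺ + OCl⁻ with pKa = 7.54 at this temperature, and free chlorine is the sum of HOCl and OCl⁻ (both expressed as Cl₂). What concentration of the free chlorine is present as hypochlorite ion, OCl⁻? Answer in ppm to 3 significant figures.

(a) 14.2 kg; (b) 2.27 ppm

(a) Volume: 251,000 US gal × 3.785 L/gal = 950,035 L.
(a) Chlorine deficit: 10.7 − 1.9 = 8.8 ppm = 8.8 mg/L as Cl₂.
(a) Cl₂ equivalent needed: 8.8 mg/L × 950,035 L = 8,360,000 mg = 8360 g.
(a) Product at 59.0% available chlorine: 8360 / 0.59 = 14,170 g.

(b) [OCl⁻]/[HOCl] = 10^(pH − pKa) = 10^(7.89 − 7.54) = 10^0.35 = 2.239.
(b) Fraction as HOCl = 1 / (1 + 2.239) = 0.3088.
(b) OCl⁻ = (1 − 0.3088) × 3.28 ppm = 2.267 ppm.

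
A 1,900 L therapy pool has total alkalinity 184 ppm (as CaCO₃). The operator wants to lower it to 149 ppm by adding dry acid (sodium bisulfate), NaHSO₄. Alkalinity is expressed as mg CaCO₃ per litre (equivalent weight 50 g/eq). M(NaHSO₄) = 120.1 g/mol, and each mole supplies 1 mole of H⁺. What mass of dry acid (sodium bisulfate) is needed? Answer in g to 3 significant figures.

160 g

Alkalinity to neutralize: (184 − 149) = 35 mg/L as CaCO₃ × 1,900 L = 66.5 g as CaCO₃.
Equivalents of H⁺ required: 66.5 ÷ 50 g/eq = 1.33 eq = 1.33 mol NaHSO₄.
Mass of NaHSO₄: 1.33 × 120.1 = 159.7 g.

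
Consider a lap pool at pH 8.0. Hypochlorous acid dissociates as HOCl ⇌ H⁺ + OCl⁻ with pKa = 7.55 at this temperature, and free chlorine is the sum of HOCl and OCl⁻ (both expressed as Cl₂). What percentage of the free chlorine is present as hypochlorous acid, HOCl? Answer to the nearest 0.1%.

26.2%

[OCl⁻]/[HOCl] = 10^(pH − pKa) = 10^(8.0 − 7.55) = 10^0.45 = 2.818.
Fraction as HOCl = 1 / (1 + 2.818) = 0.2619.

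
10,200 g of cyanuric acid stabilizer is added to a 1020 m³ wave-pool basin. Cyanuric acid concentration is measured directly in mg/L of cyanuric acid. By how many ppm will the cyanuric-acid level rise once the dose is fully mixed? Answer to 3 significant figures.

Volume: 1020 m³ = 1,020,000 L.
Rise: 10,200 g / 1,020,000 L × 1000 = 10 mg/L.

10.0 ppm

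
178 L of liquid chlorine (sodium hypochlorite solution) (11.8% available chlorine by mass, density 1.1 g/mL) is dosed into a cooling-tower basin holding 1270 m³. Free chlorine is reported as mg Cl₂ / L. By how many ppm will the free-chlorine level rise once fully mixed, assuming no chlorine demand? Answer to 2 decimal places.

18.19 ppm

Volume: 1270 m³ = 1,270,000 L.
Mass of solution: 178 L × 1000 mL/L × 1.1 g/mL = 195,800 g.
Available chlorine delivered: 195,800 g × 0.118 = 23,100 g as Cl₂.
Concentration rise: 23,100 g / 1,270,000 L = 18.19 mg/L = 18.19 ppm.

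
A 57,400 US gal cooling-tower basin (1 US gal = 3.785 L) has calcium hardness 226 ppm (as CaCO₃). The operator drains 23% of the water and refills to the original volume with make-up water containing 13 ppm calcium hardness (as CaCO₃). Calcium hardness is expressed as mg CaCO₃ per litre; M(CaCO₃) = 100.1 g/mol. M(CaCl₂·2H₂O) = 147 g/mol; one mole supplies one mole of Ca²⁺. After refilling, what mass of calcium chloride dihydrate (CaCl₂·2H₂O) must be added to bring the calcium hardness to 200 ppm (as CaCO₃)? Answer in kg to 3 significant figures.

Volume: 57,400 US gal × 3.785 L/gal = 217,259 L.
After draining 23% and refilling: 226 × 0.77 + 13 × 0.23 = 177.01 ppm.
Deficit to target: 200 − 177.01 = 22.99 mg/L.
As CaCO₃: 22.99 mg/L × 217,259 L = 4995 g; ÷ 100.1 = 49.9 mol Ca²⁺.
Mass: 49.9 × 147 = 7335 g.

7.33 kg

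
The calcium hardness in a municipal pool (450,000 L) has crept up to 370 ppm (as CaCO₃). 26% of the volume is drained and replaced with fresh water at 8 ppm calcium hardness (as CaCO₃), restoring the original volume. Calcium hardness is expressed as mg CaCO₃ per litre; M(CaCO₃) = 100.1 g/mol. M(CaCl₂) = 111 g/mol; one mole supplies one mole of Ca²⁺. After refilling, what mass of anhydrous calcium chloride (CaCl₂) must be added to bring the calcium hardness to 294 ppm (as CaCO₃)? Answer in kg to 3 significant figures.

After draining 26% and refilling: 370 × 0.74 + 8 × 0.26 = 275.88 ppm.
Deficit to target: 294 − 275.88 = 18.12 mg/L.
As CaCO₃: 18.12 mg/L × 450,000 L = 8154 g; ÷ 100.1 = 81.46 mol Ca²⁺.
Mass: 81.46 × 111 = 9042 g.

9.04 kg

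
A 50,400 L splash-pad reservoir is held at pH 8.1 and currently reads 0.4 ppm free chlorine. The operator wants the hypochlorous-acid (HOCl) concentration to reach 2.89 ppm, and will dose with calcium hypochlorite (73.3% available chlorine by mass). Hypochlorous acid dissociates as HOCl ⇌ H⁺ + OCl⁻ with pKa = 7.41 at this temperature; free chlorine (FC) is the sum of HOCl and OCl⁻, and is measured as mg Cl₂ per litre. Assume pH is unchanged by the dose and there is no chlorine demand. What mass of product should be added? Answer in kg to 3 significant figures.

1.14 kg

[OCl⁻]/[HOCl] = 10^(pH − pKa) = 10^(8.1 − 7.41) = 4.898; fraction as HOCl = 1/(1 + 4.898) = 0.1696.
Free chlorine required for 2.89 ppm HOCl: 2.89 / 0.1696 = 17.04 ppm.
FC to add: 17.04 − 0.4 = 16.64 mg/L as Cl₂.
Cl₂ equivalent: 16.64 mg/L × 50,400 L = 838.9 g.
Product at 73.3% available Cl: 838.9 / 0.733 = 1144 g.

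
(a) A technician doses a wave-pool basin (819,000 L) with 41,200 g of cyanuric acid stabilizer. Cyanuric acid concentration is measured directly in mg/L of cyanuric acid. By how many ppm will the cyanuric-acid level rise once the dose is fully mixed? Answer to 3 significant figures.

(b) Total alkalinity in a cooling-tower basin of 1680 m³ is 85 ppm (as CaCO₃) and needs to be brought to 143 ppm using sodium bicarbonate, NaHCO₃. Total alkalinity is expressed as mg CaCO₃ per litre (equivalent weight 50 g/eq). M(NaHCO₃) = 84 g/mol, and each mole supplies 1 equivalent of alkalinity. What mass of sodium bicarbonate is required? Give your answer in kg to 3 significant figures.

(a) 50.3 ppm; (b) 164 kg

(a) Rise: 41,200 g / 819,000 L × 1000 = 50.31 mg/L.

(b) Volume: 1680 m³ = 1,680,000 L.
(b) Alkalinity to add: (143 − 85) = 58 mg/L as CaCO₃ × 1,680,000 L = 97,440 g as CaCO₃.
(b) Equivalents: 97,440 g ÷ 50 g/eq = 1949 eq.
(b) NaHCO₃ supplies 1 eq per mole → 1949 mol.
(b) Mass: 1949 mol × 84 g/mol = 163,700 g.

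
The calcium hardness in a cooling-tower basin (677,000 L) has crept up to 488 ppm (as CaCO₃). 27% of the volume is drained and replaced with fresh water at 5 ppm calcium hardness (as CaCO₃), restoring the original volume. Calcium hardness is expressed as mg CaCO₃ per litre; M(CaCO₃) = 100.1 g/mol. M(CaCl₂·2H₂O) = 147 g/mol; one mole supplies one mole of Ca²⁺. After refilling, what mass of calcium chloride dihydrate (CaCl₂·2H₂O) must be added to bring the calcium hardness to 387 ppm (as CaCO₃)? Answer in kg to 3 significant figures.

29.2 kg

After draining 27% and refilling: 488 × 0.73 + 5 × 0.27 = 357.59 ppm.
Deficit to target: 387 − 357.59 = 29.41 mg/L.
As CaCO₃: 29.41 mg/L × 677,000 L = 19,910 g; ÷ 100.1 = 198.9 mol Ca²⁺.
Mass: 198.9 × 147 = 29,240 g.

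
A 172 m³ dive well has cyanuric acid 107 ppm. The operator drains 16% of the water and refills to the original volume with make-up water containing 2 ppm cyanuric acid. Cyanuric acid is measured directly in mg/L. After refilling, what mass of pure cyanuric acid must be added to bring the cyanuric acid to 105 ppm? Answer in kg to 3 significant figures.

2.55 kg

Volume: 172 m³ = 172,000 L.
After draining 16% and refilling: 107 × 0.84 + 2 × 0.16 = 90.2 ppm.
Deficit to target: 105 − 90.2 = 14.8 mg/L.
Mass: 14.8 mg/L × 172,000 L = 2546 g cyanuric acid.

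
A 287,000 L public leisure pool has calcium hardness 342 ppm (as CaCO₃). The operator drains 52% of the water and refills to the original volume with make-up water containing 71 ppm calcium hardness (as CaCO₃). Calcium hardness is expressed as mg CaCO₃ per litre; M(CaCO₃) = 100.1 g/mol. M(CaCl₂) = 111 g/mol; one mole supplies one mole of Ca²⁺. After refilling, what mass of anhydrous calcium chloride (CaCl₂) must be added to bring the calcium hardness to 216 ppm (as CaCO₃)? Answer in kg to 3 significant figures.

After draining 52% and refilling: 342 × 0.48 + 71 × 0.52 = 201.08 ppm.
Deficit to target: 216 − 201.08 = 14.92 mg/L.
As CaCO₃: 14.92 mg/L × 287,000 L = 4282 g; ÷ 100.1 = 42.78 mol Ca²⁺.
Mass: 42.78 × 111 = 4748 g.

4.75 kg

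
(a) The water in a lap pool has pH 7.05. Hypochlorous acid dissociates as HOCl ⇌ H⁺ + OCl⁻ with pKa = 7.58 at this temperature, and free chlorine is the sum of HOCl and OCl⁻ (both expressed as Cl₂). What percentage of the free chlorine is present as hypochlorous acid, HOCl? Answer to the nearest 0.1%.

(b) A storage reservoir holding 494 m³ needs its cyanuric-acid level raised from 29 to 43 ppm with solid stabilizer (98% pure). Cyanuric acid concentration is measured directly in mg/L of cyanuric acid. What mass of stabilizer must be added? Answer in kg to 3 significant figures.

(a) [OCl⁻]/[HOCl] = 10^(pH − pKa) = 10^(7.05 − 7.58) = 10^-0.53 = 0.2951.
(a) Fraction as HOCl = 1 / (1 + 0.2951) = 0.7721.

(b) Volume: 494 m³ = 494,000 L.
(b) CYA to add: (43 − 29) = 14 mg/L × 494,000 L = 6916 g cyanuric acid.
(b) At 98% purity: 6916 / 0.98 = 7057 g product.

(a) 77.2%; (b) 7.06 kg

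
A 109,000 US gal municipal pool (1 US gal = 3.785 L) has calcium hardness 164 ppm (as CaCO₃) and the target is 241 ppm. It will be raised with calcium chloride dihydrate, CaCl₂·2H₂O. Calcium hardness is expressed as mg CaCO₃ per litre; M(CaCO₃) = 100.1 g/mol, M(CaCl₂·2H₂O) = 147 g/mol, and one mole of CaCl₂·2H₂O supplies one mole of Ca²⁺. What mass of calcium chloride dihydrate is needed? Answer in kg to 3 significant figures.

Volume: 109,000 US gal × 3.785 L/gal = 412,565 L.
Hardness to add: (241 − 164) = 77 mg/L as CaCO₃ × 412,565 L = 31,770 g as CaCO₃.
Moles of Ca²⁺ (1 mol Ca²⁺ ≡ 1 mol CaCO₃): 31,770 / 100.1 g/mol = 317.4 mol.
Mass of CaCl₂·2H₂O: 317.4 × 147 = 46,650 g.

46.7 kg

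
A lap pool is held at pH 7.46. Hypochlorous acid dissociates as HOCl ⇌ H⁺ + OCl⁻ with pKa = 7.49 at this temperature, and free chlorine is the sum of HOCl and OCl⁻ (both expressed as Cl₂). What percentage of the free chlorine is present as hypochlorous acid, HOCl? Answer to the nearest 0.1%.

51.7%

[OCl⁻]/[HOCl] = 10^(pH − pKa) = 10^(7.46 − 7.49) = 10^-0.03 = 0.9333.
Fraction as HOCl = 1 / (1 + 0.9333) = 0.5173.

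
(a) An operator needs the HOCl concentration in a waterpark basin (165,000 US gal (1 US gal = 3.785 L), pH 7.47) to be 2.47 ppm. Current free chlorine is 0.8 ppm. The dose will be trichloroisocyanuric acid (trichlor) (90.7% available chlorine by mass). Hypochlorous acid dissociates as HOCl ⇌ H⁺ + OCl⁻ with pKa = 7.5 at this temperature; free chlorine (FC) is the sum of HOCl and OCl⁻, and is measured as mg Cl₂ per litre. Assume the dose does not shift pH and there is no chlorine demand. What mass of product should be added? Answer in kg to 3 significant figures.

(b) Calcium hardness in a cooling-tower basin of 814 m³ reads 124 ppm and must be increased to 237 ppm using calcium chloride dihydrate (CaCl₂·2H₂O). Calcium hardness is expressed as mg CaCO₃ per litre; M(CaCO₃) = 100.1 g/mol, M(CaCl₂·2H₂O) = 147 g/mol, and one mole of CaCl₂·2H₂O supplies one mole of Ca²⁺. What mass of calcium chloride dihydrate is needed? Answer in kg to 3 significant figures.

(a) Volume: 165,000 US gal × 3.785 L/gal = 624,525 L.
(a) [OCl⁻]/[HOCl] = 10^(pH − pKa) = 10^(7.47 − 7.5) = 0.9333; fraction as HOCl = 1/(1 + 0.9333) = 0.5173.
(a) Free chlorine required for 2.47 ppm HOCl: 2.47 / 0.5173 = 4.775 ppm.
(a) FC to add: 4.775 − 0.8 = 3.975 mg/L as Cl₂.
(a) Cl₂ equivalent: 3.975 mg/L × 624,525 L = 2483 g.
(a) Product at 90.7% available Cl: 2483 / 0.907 = 2737 g.

(b) Volume: 814 m³ = 814,000 L.
(b) Hardness to add: (237 − 124) = 113 mg/L as CaCO₃ × 814,000 L = 91,980 g as CaCO₃.
(b) Moles of Ca²⁺ (1 mol Ca²⁺ ≡ 1 mol CaCO₃): 91,980 / 100.1 g/mol = 918.9 mol.
(b) Mass of CaCl₂·2H₂O: 918.9 × 147 = 135,100 g.

(a) 2.74 kg; (b) 135 kg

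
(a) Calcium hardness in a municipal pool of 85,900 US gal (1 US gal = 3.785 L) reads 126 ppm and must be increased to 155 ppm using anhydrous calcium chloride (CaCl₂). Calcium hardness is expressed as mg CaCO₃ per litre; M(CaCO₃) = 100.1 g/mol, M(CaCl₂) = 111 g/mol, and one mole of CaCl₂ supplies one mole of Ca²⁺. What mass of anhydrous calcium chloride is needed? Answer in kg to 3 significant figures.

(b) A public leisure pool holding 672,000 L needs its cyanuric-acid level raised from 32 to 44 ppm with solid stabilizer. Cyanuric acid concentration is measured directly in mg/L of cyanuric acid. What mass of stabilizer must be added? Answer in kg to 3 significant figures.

(a) 10.5 kg; (b) 8.06 kg

(a) Volume: 85,900 US gal × 3.785 L/gal = 325,132 L.
(a) Hardness to add: (155 − 126) = 29 mg/L as CaCO₃ × 325,132 L = 9429 g as CaCO₃.
(a) Moles of Ca²⁺ (1 mol Ca²⁺ ≡ 1 mol CaCO₃): 9429 / 100.1 g/mol = 94.19 mol.
(a) Mass of CaCl₂: 94.19 × 111 = 10,460 g.

(b) CYA to add: (44 − 32) = 12 mg/L × 672,000 L = 8064 g cyanuric acid.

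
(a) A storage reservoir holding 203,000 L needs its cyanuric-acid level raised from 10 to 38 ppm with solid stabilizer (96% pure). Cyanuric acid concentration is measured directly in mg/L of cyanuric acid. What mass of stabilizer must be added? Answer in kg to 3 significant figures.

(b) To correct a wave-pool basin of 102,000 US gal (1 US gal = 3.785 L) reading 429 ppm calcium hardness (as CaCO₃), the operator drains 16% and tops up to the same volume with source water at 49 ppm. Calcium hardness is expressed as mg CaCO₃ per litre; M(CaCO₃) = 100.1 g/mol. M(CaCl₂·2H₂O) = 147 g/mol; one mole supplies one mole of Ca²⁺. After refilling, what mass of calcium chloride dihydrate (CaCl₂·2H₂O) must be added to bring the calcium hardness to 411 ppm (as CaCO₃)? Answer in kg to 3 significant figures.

(a) CYA to add: (38 − 10) = 28 mg/L × 203,000 L = 5684 g cyanuric acid.
(a) At 96% purity: 5684 / 0.96 = 5921 g product.

(b) Volume: 102,000 US gal × 3.785 L/gal = 386,070 L.
(b) After draining 16% and refilling: 429 × 0.84 + 49 × 0.16 = 368.2 ppm.
(b) Deficit to target: 411 − 368.2 = 42.8 mg/L.
(b) As CaCO₃: 42.8 mg/L × 386,070 L = 16,520 g; ÷ 100.1 = 165.1 mol Ca²⁺.
(b) Mass: 165.1 × 147 = 24,270 g.

(a) 5.92 kg; (b) 24.3 kg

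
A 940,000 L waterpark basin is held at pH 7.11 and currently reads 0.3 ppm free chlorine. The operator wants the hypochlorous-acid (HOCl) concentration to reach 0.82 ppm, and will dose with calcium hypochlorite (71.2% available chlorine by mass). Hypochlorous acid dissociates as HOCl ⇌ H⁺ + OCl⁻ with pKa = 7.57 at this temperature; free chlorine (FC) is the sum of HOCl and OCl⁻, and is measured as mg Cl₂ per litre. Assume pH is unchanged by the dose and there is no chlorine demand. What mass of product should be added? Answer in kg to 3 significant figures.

1.06 kg

[OCl⁻]/[HOCl] = 10^(pH − pKa) = 10^(7.11 − 7.57) = 0.3467; fraction as HOCl = 1/(1 + 0.3467) = 0.7425.
Free chlorine required for 0.82 ppm HOCl: 0.82 / 0.7425 = 1.104 ppm.
FC to add: 1.104 − 0.3 = 0.8043 mg/L as Cl₂.
Cl₂ equivalent: 0.8043 mg/L × 940,000 L = 756.1 g.
Product at 71.2% available Cl: 756.1 / 0.712 = 1062 g.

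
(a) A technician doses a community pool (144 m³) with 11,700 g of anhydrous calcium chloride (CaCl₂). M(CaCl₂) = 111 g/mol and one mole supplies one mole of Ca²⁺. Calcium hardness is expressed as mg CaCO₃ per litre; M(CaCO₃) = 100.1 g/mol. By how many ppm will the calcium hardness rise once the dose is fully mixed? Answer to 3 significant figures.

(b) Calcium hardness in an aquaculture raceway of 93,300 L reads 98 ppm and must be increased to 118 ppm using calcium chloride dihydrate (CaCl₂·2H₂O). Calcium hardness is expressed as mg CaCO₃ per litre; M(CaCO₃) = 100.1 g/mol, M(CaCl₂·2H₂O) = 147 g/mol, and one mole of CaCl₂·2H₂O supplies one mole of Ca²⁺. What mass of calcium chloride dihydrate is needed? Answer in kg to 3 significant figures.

(a) 73.3 ppm; (b) 2.74 kg

(a) Volume: 144 m³ = 144,000 L.
(a) Moles of Ca²⁺: 11,700 g ÷ 111 g/mol = 105.4 mol.
(a) As CaCO₃: 105.4 mol × 100.1 g/mol = 10,550 g.
(a) Rise: 10,550 g / 144,000 L × 1000 = 73.27 mg/L.

(b) Hardness to add: (118 − 98) = 20 mg/L as CaCO₃ × 93,300 L = 1866 g as CaCO₃.
(b) Moles of Ca²⁺ (1 mol Ca²⁺ ≡ 1 mol CaCO₃): 1866 / 100.1 g/mol = 18.64 mol.
(b) Mass of CaCl₂·2H₂O: 18.64 × 147 = 2740 g.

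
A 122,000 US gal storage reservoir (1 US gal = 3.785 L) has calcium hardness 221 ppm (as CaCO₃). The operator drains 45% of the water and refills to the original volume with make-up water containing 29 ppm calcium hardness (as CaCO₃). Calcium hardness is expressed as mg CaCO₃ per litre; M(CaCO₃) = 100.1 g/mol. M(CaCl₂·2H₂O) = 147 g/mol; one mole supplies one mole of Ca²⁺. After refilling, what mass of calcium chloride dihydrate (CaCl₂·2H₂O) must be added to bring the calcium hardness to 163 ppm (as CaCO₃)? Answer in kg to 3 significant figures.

19.3 kg

Volume: 122,000 US gal × 3.785 L/gal = 461,770 L.
After draining 45% and refilling: 221 × 0.55 + 29 × 0.45 = 134.6 ppm.
Deficit to target: 163 − 134.6 = 28.4 mg/L.
As CaCO₃: 28.4 mg/L × 461,770 L = 13,110 g; ÷ 100.1 = 131 mol Ca²⁺.
Mass: 131 × 147 = 19,260 g.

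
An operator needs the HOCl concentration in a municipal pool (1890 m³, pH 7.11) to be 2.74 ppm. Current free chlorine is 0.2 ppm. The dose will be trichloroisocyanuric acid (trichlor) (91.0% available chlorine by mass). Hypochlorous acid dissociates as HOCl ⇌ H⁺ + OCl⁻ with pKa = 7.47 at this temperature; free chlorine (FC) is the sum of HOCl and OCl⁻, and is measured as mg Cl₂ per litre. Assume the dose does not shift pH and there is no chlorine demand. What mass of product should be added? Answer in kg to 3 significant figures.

7.76 kg

Volume: 1890 m³ = 1,890,000 L.
[OCl⁻]/[HOCl] = 10^(pH − pKa) = 10^(7.11 − 7.47) = 0.4365; fraction as HOCl = 1/(1 + 0.4365) = 0.6961.
Free chlorine required for 2.74 ppm HOCl: 2.74 / 0.6961 = 3.936 ppm.
FC to add: 3.936 − 0.2 = 3.736 mg/L as Cl₂.
Cl₂ equivalent: 3.736 mg/L × 1,890,000 L = 7061 g.
Product at 91.0% available Cl: 7061 / 0.91 = 7759 g.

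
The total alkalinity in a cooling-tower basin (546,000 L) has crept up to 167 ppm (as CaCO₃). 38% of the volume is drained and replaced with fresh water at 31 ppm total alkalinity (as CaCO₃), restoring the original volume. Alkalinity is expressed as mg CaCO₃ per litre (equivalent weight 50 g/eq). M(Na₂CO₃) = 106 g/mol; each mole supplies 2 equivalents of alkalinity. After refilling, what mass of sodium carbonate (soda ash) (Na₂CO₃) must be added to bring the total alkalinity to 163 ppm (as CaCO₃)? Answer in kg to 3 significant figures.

27.6 kg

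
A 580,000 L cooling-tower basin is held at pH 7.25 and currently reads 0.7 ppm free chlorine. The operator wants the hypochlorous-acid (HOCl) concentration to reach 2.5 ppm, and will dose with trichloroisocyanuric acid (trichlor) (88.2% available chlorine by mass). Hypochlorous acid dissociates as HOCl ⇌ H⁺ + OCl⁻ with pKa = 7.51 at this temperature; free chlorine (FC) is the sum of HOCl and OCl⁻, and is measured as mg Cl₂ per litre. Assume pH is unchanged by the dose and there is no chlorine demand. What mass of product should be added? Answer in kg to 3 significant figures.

2.09 kg

[OCl⁻]/[HOCl] = 10^(pH − pKa) = 10^(7.25 − 7.51) = 0.5495; fraction as HOCl = 1/(1 + 0.5495) = 0.6454.
Free chlorine required for 2.5 ppm HOCl: 2.5 / 0.6454 = 3.874 ppm.
FC to add: 3.874 − 0.7 = 3.174 mg/L as Cl₂.
Cl₂ equivalent: 3.174 mg/L × 580,000 L = 1841 g.
Product at 88.2% available Cl: 1841 / 0.882 = 2087 g.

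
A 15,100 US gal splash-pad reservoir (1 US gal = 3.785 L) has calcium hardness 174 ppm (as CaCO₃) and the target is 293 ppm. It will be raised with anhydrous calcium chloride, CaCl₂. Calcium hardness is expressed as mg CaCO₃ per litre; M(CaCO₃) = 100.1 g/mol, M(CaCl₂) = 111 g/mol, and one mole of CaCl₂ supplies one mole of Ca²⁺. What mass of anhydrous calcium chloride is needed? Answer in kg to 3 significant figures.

7.54 kg

Volume: 15,100 US gal × 3.785 L/gal = 57,154 L.
Hardness to add: (293 − 174) = 119 mg/L as CaCO₃ × 57,154 L = 6801 g as CaCO₃.
Moles of Ca²⁺ (1 mol Ca²⁺ ≡ 1 mol CaCO₃): 6801 / 100.1 g/mol = 67.94 mol.
Mass of CaCl₂: 67.94 × 111 = 7542 g.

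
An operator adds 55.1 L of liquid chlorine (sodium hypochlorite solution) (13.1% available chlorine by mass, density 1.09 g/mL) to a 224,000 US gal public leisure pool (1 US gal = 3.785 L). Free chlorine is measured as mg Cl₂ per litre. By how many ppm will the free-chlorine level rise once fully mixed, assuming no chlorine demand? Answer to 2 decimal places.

9.28 ppm

Volume: 224,000 US gal × 3.785 L/gal = 847,840 L.
Mass of solution: 55.1 L × 1000 mL/L × 1.09 g/mL = 60,060 g.
Available chlorine delivered: 60,060 g × 0.131 = 7868 g as Cl₂.
Concentration rise: 7868 g / 847,840 L = 9.28 mg/L = 9.28 ppm.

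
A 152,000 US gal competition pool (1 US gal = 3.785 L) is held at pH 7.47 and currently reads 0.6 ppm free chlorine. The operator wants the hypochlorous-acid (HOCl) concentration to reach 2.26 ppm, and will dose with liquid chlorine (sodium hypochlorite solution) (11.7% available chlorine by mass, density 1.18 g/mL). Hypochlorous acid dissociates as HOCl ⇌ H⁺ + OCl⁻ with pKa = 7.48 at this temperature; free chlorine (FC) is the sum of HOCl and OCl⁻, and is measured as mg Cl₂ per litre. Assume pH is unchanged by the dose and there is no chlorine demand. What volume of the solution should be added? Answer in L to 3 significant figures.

Volume: 152,000 US gal × 3.785 L/gal = 575,320 L.
[OCl⁻]/[HOCl] = 10^(pH − pKa) = 10^(7.47 − 7.48) = 0.9772; fraction as HOCl = 1/(1 + 0.9772) = 0.5058.
Free chlorine required for 2.26 ppm HOCl: 2.26 / 0.5058 = 4.469 ppm.
FC to add: 4.469 − 0.6 = 3.869 mg/L as Cl₂.
Cl₂ equivalent: 3.869 mg/L × 575,320 L = 2226 g.
Product at 11.7% available Cl: 2226 / 0.117 = 19,020 g.
Volume: 19,020 g ÷ 1.18 g/mL = 16,120 mL.

16.1 L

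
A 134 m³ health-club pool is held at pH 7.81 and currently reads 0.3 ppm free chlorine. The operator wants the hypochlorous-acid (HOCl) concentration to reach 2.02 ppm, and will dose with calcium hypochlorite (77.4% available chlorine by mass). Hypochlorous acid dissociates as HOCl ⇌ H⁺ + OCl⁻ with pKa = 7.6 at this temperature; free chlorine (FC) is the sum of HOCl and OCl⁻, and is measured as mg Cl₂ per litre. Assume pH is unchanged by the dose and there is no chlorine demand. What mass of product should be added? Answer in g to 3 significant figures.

865 g

Volume: 134 m³ = 134,000 L.
[OCl⁻]/[HOCl] = 10^(pH − pKa) = 10^(7.81 − 7.6) = 1.622; fraction as HOCl = 1/(1 + 1.622) = 0.3814.
Free chlorine required for 2.02 ppm HOCl: 2.02 / 0.3814 = 5.296 ppm.
FC to add: 5.296 − 0.3 = 4.996 mg/L as Cl₂.
Cl₂ equivalent: 4.996 mg/L × 134,000 L = 669.5 g.
Product at 77.4% available Cl: 669.5 / 0.774 = 865 g.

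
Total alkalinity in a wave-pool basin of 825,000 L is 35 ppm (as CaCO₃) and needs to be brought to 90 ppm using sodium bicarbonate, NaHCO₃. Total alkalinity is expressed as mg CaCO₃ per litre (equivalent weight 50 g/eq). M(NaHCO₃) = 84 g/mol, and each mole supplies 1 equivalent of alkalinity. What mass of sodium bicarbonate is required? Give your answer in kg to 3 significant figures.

Alkalinity to add: (90 − 35) = 55 mg/L as CaCO₃ × 825,000 L = 45,380 g as CaCO₃.
Equivalents: 45,380 g ÷ 50 g/eq = 907.5 eq.
NaHCO₃ supplies 1 eq per mole → 907.5 mol.
Mass: 907.5 mol × 84 g/mol = 76,230 g.

76.2 kg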